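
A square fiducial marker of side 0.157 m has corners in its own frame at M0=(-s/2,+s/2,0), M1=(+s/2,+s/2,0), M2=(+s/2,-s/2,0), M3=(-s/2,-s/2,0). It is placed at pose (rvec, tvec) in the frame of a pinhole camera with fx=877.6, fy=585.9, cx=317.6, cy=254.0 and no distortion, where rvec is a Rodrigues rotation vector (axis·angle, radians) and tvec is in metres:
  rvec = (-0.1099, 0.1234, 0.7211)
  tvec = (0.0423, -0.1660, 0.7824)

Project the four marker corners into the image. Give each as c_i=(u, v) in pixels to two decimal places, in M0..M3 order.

c0=(241.78, 136.38) c1=(373.32, 210.88) c2=(490.63, 122.87) c3=(357.11, 51.82)

Intrinsics K: fx=877.6, fy=585.9, cx=317.6, cy=254.0
Marker side s = 0.157 m; corners in marker frame (Z=0):
  M0 = (-0.0785, +0.0785, 0)
  M1 = (+0.0785, +0.0785, 0)
  M2 = (+0.0785, -0.0785, 0)
  M3 = (-0.0785, -0.0785, 0)
rvec = (-0.1099, 0.1234, 0.7211), |rvec| = θ = 0.73979 rad = 42.387°
Rodrigues: sinθ=0.67413, 1−cosθ=0.26139; R = I + sinθ·[k]× + (1−cosθ)·[k]×²:
    [+0.74438 -0.66358 +0.07460]
    [+0.65062 +0.74588 +0.14265]
    [-0.15030 -0.05765 +0.98696]
t = (0.0423, -0.1660, 0.7824) m
M0: Pc = R·M0+t = (-0.06822, -0.15852, +0.78967); u = 877.6·(-0.06822)/0.78967 + 317.6 = 241.7789, v = 585.9·(-0.15852)/0.78967 + 254.0 = 136.3840
M1: Pc = R·M1+t = (+0.04864, -0.05637, +0.76608); u = 877.6·(+0.04864)/0.76608 + 317.6 = 373.3241, v = 585.9·(-0.05637)/0.76608 + 254.0 = 210.8846
M2: Pc = R·M2+t = (+0.15282, -0.17348, +0.77513); u = 877.6·(+0.15282)/0.77513 + 317.6 = 490.6283, v = 585.9·(-0.17348)/0.77513 + 254.0 = 122.8723
M3: Pc = R·M3+t = (+0.03596, -0.27563, +0.79872); u = 877.6·(+0.03596)/0.79872 + 317.6 = 357.1081, v = 585.9·(-0.27563)/0.79872 + 254.0 = 51.8160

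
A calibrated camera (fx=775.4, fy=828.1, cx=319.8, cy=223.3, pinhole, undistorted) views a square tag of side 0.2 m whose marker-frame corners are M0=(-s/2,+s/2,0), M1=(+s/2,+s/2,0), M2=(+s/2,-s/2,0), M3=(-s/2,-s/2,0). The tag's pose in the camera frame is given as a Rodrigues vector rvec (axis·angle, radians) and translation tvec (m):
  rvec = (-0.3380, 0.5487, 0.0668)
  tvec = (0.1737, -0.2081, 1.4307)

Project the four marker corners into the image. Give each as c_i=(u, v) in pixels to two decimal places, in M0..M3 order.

Intrinsics K: fx=775.4, fy=828.1, cx=319.8, cy=223.3
Marker side s = 0.2 m; corners in marker frame (Z=0):
  M0 = (-0.1000, +0.1000, 0)
  M1 = (+0.1000, +0.1000, 0)
  M2 = (+0.1000, -0.1000, 0)
  M3 = (-0.1000, -0.1000, 0)
rvec = (-0.3380, 0.5487, 0.0668), |rvec| = θ = 0.64790 rad = 37.122°
Rodrigues: sinθ=0.60352, 1−cosθ=0.20265; R = I + sinθ·[k]× + (1−cosθ)·[k]×²:
    [+0.85250 -0.15176 +0.50021]
    [-0.02731 +0.94269 +0.33254]
    [-0.52201 -0.29715 +0.79951]
t = (0.1737, -0.2081, 1.4307) m
M0: Pc = R·M0+t = (+0.07327, -0.11110, +1.45319); u = 775.4·(+0.07327)/1.45319 + 319.8 = 358.8981, v = 828.1·(-0.11110)/1.45319 + 223.3 = 159.9896
M1: Pc = R·M1+t = (+0.24377, -0.11656, +1.34878); u = 775.4·(+0.24377)/1.34878 + 319.8 = 459.9432, v = 828.1·(-0.11656)/1.34878 + 223.3 = 151.7359
M2: Pc = R·M2+t = (+0.27413, -0.30510, +1.40821); u = 775.4·(+0.27413)/1.40821 + 319.8 = 470.7409, v = 828.1·(-0.30510)/1.40821 + 223.3 = 43.8859
M3: Pc = R·M3+t = (+0.10363, -0.29964, +1.51262); u = 775.4·(+0.10363)/1.51262 + 319.8 = 372.9206, v = 828.1·(-0.29964)/1.51262 + 223.3 = 59.2592

c0=(358.90, 159.99) c1=(459.94, 151.74) c2=(470.74, 43.89) c3=(372.92, 59.26)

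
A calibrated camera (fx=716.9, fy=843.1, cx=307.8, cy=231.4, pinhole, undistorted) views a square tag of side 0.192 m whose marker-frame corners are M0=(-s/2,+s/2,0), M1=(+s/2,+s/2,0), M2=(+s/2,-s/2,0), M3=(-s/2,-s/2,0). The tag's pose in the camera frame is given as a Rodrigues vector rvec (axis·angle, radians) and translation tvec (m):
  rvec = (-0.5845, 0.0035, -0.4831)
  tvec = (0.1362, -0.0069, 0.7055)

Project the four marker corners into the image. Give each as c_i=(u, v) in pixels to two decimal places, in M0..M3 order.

Intrinsics K: fx=716.9, fy=843.1, cx=307.8, cy=231.4
Marker side s = 0.192 m; corners in marker frame (Z=0):
  M0 = (-0.0960, +0.0960, 0)
  M1 = (+0.0960, +0.0960, 0)
  M2 = (+0.0960, -0.0960, 0)
  M3 = (-0.0960, -0.0960, 0)
rvec = (-0.5845, 0.0035, -0.4831), |rvec| = θ = 0.75831 rad = 43.448°
Rodrigues: sinθ=0.68770, 1−cosθ=0.27400; R = I + sinθ·[k]× + (1−cosθ)·[k]×²:
    [+0.88879 +0.43714 +0.13772]
    [-0.43909 +0.72600 +0.52926]
    [+0.13137 -0.53088 +0.83720]
t = (0.1362, -0.0069, 0.7055) m
M0: Pc = R·M0+t = (+0.09284, +0.10495, +0.64192); u = 716.9·(+0.09284)/0.64192 + 307.8 = 411.4855, v = 843.1·(+0.10495)/0.64192 + 231.4 = 369.2392
M1: Pc = R·M1+t = (+0.26349, +0.02064, +0.66715); u = 716.9·(+0.26349)/0.66715 + 307.8 = 590.9384, v = 843.1·(+0.02064)/0.66715 + 231.4 = 257.4885
M2: Pc = R·M2+t = (+0.17956, -0.11875, +0.76908); u = 716.9·(+0.17956)/0.76908 + 307.8 = 475.1766, v = 843.1·(-0.11875)/0.76908 + 231.4 = 101.2216
M3: Pc = R·M3+t = (+0.00891, -0.03444, +0.74385); u = 716.9·(+0.00891)/0.74385 + 307.8 = 316.3883, v = 843.1·(-0.03444)/0.74385 + 231.4 = 192.3605

c0=(411.49, 369.24) c1=(590.94, 257.49) c2=(475.18, 101.22) c3=(316.39, 192.36)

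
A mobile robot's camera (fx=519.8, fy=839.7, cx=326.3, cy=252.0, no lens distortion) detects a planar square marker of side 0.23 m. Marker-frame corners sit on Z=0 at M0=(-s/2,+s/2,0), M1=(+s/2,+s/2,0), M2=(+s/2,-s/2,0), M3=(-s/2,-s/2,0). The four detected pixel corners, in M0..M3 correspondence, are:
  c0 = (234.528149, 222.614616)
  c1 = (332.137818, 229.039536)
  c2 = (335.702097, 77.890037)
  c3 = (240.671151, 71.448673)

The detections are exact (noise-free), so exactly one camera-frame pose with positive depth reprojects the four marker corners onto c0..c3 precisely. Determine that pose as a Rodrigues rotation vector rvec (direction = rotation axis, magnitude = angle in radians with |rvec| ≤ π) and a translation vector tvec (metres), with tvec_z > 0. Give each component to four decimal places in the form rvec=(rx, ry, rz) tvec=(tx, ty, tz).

Intrinsics K: fx=519.8, fy=839.7, cx=326.3, cy=252.0
Marker side s = 0.23 m; corners in marker frame (Z=0):
  M0 = (-0.1150, +0.1150, 0)
  M1 = (+0.1150, +0.1150, 0)
  M2 = (+0.1150, -0.1150, 0)
  M3 = (-0.1150, -0.1150, 0)
Detected image corners:
  c0 = (234.528149, 222.614616) px
  c1 = (332.137818, 229.039536) px
  c2 = (335.702097, 77.890037) px
  c3 = (240.671151, 71.448673) px
Planar DLT: solve 8×8 A·h = b for H (H[2,2]=1):
  H  [+420.25656 -54.28422 +285.82221]
  H  [+28.78430 +639.75933 +149.24088]
  H  [+0.00542 -0.11613 +1.00000]
B = K⁻¹H; ‖b₁‖=0.805777, ‖b₂‖=0.805777; λ = 2/(‖b₁‖+‖b₂‖) = 1.241038, sign → tz>0 ⇒ λ=+1.241038
r₁ = λ·B[:,0] = (+0.99916,+0.04052,+0.00672); r₂ = λ·B[:,1] = (-0.03913,+0.98879,-0.14412)
r₃ = r₁×r₂ = (-0.01249,+0.14374,+0.98954); SVD([r₁ r₂ r₃]) → R = UVᵀ:
  R  [+0.99916 -0.03913 -0.01249]
  R  [+0.04052 +0.98879 +0.14374]
  R  [+0.00672 -0.14412 +0.98954]
t = (-0.09664, -0.15187, +1.24104) m
tr R = 2.977479; θ = arccos((tr R − 1)/2) = 0.150210 rad = 8.606°
axis k = ((R−Rᵀ)₃₂, (R−Rᵀ)₁₃, (R−Rᵀ)₂₁) / (2 sinθ) = (-0.961790, -0.064173, +0.266162)
rvec = θ·k = (-0.144470, -0.009639, +0.039980)

rvec=(-0.1445, -0.0096, 0.0400) tvec=(-0.0966, -0.1519, 1.2410)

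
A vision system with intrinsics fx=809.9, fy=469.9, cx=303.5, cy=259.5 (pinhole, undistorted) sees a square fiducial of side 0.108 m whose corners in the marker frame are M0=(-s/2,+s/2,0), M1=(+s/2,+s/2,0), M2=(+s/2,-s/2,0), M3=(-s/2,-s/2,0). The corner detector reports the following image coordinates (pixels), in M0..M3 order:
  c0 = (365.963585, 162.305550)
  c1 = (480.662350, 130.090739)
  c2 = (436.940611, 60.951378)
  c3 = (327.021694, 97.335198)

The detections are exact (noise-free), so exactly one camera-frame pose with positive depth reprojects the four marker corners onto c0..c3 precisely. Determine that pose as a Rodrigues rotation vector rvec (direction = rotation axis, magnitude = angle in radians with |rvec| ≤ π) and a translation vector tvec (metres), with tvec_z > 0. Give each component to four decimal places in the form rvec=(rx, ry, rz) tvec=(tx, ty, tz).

rvec=(-0.0279, 0.4837, -0.3384) tvec=(0.0827, -0.2152, 0.6902)

Intrinsics K: fx=809.9, fy=469.9, cx=303.5, cy=259.5
Marker side s = 0.108 m; corners in marker frame (Z=0):
  M0 = (-0.0540, +0.0540, 0)
  M1 = (+0.0540, +0.0540, 0)
  M2 = (+0.0540, -0.0540, 0)
  M3 = (-0.0540, -0.0540, 0)
Detected image corners:
  c0 = (365.963585, 162.305550) px
  c1 = (480.662350, 130.090739) px
  c2 = (436.940611, 60.951378) px
  c3 = (327.021694, 97.335198) px
Planar DLT: solve 8×8 A·h = b for H (H[2,2]=1):
  H  [+776.33593 +320.17611 +400.49243]
  H  [-391.44569 +602.91897 +112.99885]
  H  [-0.65412 -0.15335 +1.00000]
B = K⁻¹H; ‖b₁‖=1.448901, ‖b₂‖=1.448901; λ = 2/(‖b₁‖+‖b₂‖) = 0.690178, sign → tz>0 ⇒ λ=+0.690178
r₁ = λ·B[:,0] = (+0.83075,-0.32563,-0.45146); r₂ = λ·B[:,1] = (+0.31251,+0.94400,-0.10584)
r₃ = r₁×r₂ = (+0.46064,-0.05316,+0.88599); SVD([r₁ r₂ r₃]) → R = UVᵀ:
  R  [+0.83075 +0.31251 +0.46064]
  R  [-0.32563 +0.94400 -0.05316]
  R  [-0.45146 -0.10584 +0.88599]
t = (+0.08265, -0.21518, +0.69018) m
tr R = 2.660749; θ = arccos((tr R − 1)/2) = 0.591017 rad = 33.863°
axis k = ((R−Rᵀ)₃₂, (R−Rᵀ)₁₃, (R−Rᵀ)₂₁) / (2 sinθ) = (-0.047268, +0.818454, -0.572625)
rvec = θ·k = (-0.027936, +0.483720, -0.338431)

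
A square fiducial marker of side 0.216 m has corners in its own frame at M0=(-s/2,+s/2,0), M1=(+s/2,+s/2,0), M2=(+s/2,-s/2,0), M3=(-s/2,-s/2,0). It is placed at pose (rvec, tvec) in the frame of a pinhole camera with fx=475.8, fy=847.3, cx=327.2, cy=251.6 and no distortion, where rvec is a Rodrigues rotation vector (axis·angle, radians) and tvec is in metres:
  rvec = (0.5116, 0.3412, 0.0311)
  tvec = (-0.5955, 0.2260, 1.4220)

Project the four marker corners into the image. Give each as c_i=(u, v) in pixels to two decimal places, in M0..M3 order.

Intrinsics K: fx=475.8, fy=847.3, cx=327.2, cy=251.6
Marker side s = 0.216 m; corners in marker frame (Z=0):
  M0 = (-0.1080, +0.1080, 0)
  M1 = (+0.1080, +0.1080, 0)
  M2 = (+0.1080, -0.1080, 0)
  M3 = (-0.1080, -0.1080, 0)
rvec = (0.5116, 0.3412, 0.0311), |rvec| = θ = 0.61573 rad = 35.279°
Rodrigues: sinθ=0.57755, 1−cosθ=0.18365; R = I + sinθ·[k]× + (1−cosθ)·[k]×²:
    [+0.94314 +0.05538 +0.32775]
    [+0.11373 +0.87275 -0.47474]
    [-0.31234 +0.48502 +0.81682]
t = (-0.5955, 0.2260, 1.4220) m
M0: Pc = R·M0+t = (-0.69138, +0.30797, +1.50811); u = 475.8·(-0.69138)/1.50811 + 327.2 = 109.0751, v = 847.3·(+0.30797)/1.50811 + 251.6 = 424.6282
M1: Pc = R·M1+t = (-0.48766, +0.33254, +1.44065); u = 475.8·(-0.48766)/1.44065 + 327.2 = 166.1418, v = 847.3·(+0.33254)/1.44065 + 251.6 = 447.1788
M2: Pc = R·M2+t = (-0.49962, +0.14403, +1.33589); u = 475.8·(-0.49962)/1.33589 + 327.2 = 149.2503, v = 847.3·(+0.14403)/1.33589 + 251.6 = 342.9501
M3: Pc = R·M3+t = (-0.70334, +0.11946, +1.40335); u = 475.8·(-0.70334)/1.40335 + 327.2 = 88.7354, v = 847.3·(+0.11946)/1.40335 + 251.6 = 323.7267

c0=(109.08, 424.63) c1=(166.14, 447.18) c2=(149.25, 342.95) c3=(88.74, 323.73)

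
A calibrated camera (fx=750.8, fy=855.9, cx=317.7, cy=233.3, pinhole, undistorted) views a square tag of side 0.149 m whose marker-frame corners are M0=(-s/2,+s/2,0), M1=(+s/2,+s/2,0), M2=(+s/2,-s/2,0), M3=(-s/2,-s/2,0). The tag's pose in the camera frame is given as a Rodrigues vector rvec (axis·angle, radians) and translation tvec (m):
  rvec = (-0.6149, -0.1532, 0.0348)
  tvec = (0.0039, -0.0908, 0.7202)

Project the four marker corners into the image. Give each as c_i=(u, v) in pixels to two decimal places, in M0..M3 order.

c0=(240.36, 187.41) c1=(403.46, 203.22) c2=(392.03, 71.85) c3=(247.25, 54.40)

Intrinsics K: fx=750.8, fy=855.9, cx=317.7, cy=233.3
Marker side s = 0.149 m; corners in marker frame (Z=0):
  M0 = (-0.0745, +0.0745, 0)
  M1 = (+0.0745, +0.0745, 0)
  M2 = (+0.0745, -0.0745, 0)
  M3 = (-0.0745, -0.0745, 0)
rvec = (-0.6149, -0.1532, 0.0348), |rvec| = θ = 0.63465 rad = 36.363°
Rodrigues: sinθ=0.59290, 1−cosθ=0.19472; R = I + sinθ·[k]× + (1−cosθ)·[k]×²:
    [+0.98807 +0.01303 -0.15347]
    [+0.07805 +0.81662 +0.57187]
    [+0.13278 -0.57702 +0.80586]
t = (0.0039, -0.0908, 0.7202) m
M0: Pc = R·M0+t = (-0.06874, -0.03578, +0.66732); u = 750.8·(-0.06874)/0.66732 + 317.7 = 240.3605, v = 855.9·(-0.03578)/0.66732 + 233.3 = 187.4135
M1: Pc = R·M1+t = (+0.07848, -0.02415, +0.68710); u = 750.8·(+0.07848)/0.68710 + 317.7 = 403.4574, v = 855.9·(-0.02415)/0.68710 + 233.3 = 203.2214
M2: Pc = R·M2+t = (+0.07654, -0.14582, +0.77308); u = 750.8·(+0.07654)/0.77308 + 317.7 = 392.0344, v = 855.9·(-0.14582)/0.77308 + 233.3 = 71.8543
M3: Pc = R·M3+t = (-0.07068, -0.15745, +0.75330); u = 750.8·(-0.07068)/0.75330 + 317.7 = 247.2524, v = 855.9·(-0.15745)/0.75330 + 233.3 = 54.4005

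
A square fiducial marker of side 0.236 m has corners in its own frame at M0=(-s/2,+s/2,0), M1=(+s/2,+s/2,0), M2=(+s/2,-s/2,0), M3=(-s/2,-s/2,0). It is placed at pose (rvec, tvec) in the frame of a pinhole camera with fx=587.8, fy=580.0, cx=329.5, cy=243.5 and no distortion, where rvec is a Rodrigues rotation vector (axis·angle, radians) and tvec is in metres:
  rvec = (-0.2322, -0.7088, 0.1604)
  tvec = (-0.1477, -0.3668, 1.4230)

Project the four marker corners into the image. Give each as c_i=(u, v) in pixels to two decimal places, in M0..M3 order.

Intrinsics K: fx=587.8, fy=580.0, cx=329.5, cy=243.5
Marker side s = 0.236 m; corners in marker frame (Z=0):
  M0 = (-0.1180, +0.1180, 0)
  M1 = (+0.1180, +0.1180, 0)
  M2 = (+0.1180, -0.1180, 0)
  M3 = (-0.1180, -0.1180, 0)
rvec = (-0.2322, -0.7088, 0.1604), |rvec| = θ = 0.76292 rad = 43.712°
Rodrigues: sinθ=0.69103, 1−cosθ=0.27718; R = I + sinθ·[k]× + (1−cosθ)·[k]×²:
    [+0.74850 -0.06691 -0.65975]
    [+0.22366 +0.96207 +0.15618]
    [+0.62428 -0.26446 +0.73508]
t = (-0.1477, -0.3668, 1.4230) m
M0: Pc = R·M0+t = (-0.24392, -0.27967, +1.31813); u = 587.8·(-0.24392)/1.31813 + 329.5 = 220.7282, v = 580.0·(-0.27967)/1.31813 + 243.5 = 120.4412
M1: Pc = R·M1+t = (-0.06727, -0.22688, +1.46546); u = 587.8·(-0.06727)/1.46546 + 329.5 = 302.5168, v = 580.0·(-0.22688)/1.46546 + 243.5 = 153.7040
M2: Pc = R·M2+t = (-0.05148, -0.45393, +1.52787); u = 587.8·(-0.05148)/1.52787 + 329.5 = 309.6940, v = 580.0·(-0.45393)/1.52787 + 243.5 = 71.1814
M3: Pc = R·M3+t = (-0.22813, -0.50672, +1.38054); u = 587.8·(-0.22813)/1.38054 + 329.5 = 232.3690, v = 580.0·(-0.50672)/1.38054 + 243.5 = 30.6157

c0=(220.73, 120.44) c1=(302.52, 153.70) c2=(309.69, 71.18) c3=(232.37, 30.62)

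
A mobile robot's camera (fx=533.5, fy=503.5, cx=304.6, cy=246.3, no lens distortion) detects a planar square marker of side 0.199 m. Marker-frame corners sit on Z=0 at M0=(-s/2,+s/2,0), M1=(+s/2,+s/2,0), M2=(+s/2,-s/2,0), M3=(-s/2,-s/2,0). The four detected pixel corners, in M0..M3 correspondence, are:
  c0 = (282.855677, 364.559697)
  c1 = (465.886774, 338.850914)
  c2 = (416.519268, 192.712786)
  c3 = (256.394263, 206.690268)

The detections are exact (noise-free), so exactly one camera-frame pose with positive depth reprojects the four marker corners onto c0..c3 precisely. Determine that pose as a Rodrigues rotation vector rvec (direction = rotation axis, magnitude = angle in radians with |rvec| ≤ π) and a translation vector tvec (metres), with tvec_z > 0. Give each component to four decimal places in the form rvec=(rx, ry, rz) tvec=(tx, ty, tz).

rvec=(-0.4711, -0.1474, -0.1461) tvec=(0.0582, 0.0280, 0.5984)

Intrinsics K: fx=533.5, fy=503.5, cx=304.6, cy=246.3
Marker side s = 0.199 m; corners in marker frame (Z=0):
  M0 = (-0.0995, +0.0995, 0)
  M1 = (+0.0995, +0.0995, 0)
  M2 = (+0.0995, -0.0995, 0)
  M3 = (-0.0995, -0.0995, 0)
Detected image corners:
  c0 = (282.855677, 364.559697) px
  c1 = (465.886774, 338.850914) px
  c2 = (416.519268, 192.712786) px
  c3 = (256.394263, 206.690268) px
Planar DLT: solve 8×8 A·h = b for H (H[2,2]=1):
  H  [+961.71133 -69.15905 +356.51802]
  H  [-17.09855 +560.24254 +269.85443]
  H  [+0.29183 -0.73535 +1.00000]
B = K⁻¹H; ‖b₁‖=1.671219, ‖b₂‖=1.671219; λ = 2/(‖b₁‖+‖b₂‖) = 0.598366, sign → tz>0 ⇒ λ=+0.598366
r₁ = λ·B[:,0] = (+0.97894,-0.10574,+0.17462); r₂ = λ·B[:,1] = (+0.17365,+0.88104,-0.44001)
r₃ = r₁×r₂ = (-0.10732,+0.46107,+0.88085); SVD([r₁ r₂ r₃]) → R = UVᵀ:
  R  [+0.97894 +0.17365 -0.10732]
  R  [-0.10574 +0.88104 +0.46107]
  R  [+0.17462 -0.44001 +0.88085]
t = (+0.05823, +0.02799, +0.59837) m
tr R = 2.740834; θ = arccos((tr R − 1)/2) = 0.514748 rad = 29.493°
axis k = ((R−Rᵀ)₃₂, (R−Rᵀ)₁₃, (R−Rᵀ)₂₁) / (2 sinθ) = (-0.915144, -0.286345, -0.283757)
rvec = θ·k = (-0.471069, -0.147396, -0.146063)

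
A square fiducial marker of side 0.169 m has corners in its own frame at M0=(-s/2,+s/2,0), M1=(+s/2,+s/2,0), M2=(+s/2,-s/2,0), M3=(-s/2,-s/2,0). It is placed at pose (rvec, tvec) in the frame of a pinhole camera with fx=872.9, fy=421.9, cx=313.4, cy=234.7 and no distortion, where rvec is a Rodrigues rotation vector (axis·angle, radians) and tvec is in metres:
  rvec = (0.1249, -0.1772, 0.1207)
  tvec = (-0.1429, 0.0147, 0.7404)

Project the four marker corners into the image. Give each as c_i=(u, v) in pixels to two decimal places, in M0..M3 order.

Intrinsics K: fx=872.9, fy=421.9, cx=313.4, cy=234.7
Marker side s = 0.169 m; corners in marker frame (Z=0):
  M0 = (-0.0845, +0.0845, 0)
  M1 = (+0.0845, +0.0845, 0)
  M2 = (+0.0845, -0.0845, 0)
  M3 = (-0.0845, -0.0845, 0)
rvec = (0.1249, -0.1772, 0.1207), |rvec| = θ = 0.24813 rad = 14.217°
Rodrigues: sinθ=0.24559, 1−cosθ=0.03063; R = I + sinθ·[k]× + (1−cosθ)·[k]×²:
    [+0.97713 -0.13047 -0.16789]
    [+0.10846 +0.98499 -0.13426]
    [+0.18289 +0.11298 +0.97662]
t = (-0.1429, 0.0147, 0.7404) m
M0: Pc = R·M0+t = (-0.23649, +0.08877, +0.73449); u = 872.9·(-0.23649)/0.73449 + 313.4 = 32.3427, v = 421.9·(+0.08877)/0.73449 + 234.7 = 285.6889
M1: Pc = R·M1+t = (-0.07136, +0.10710, +0.76540); u = 872.9·(-0.07136)/0.76540 + 313.4 = 232.0207, v = 421.9·(+0.10710)/0.76540 + 234.7 = 293.7331
M2: Pc = R·M2+t = (-0.04931, -0.05937, +0.74631); u = 872.9·(-0.04931)/0.74631 + 313.4 = 255.7291, v = 421.9·(-0.05937)/0.74631 + 234.7 = 201.1386
M3: Pc = R·M3+t = (-0.21444, -0.07770, +0.71540); u = 872.9·(-0.21444)/0.71540 + 313.4 = 51.7460, v = 421.9·(-0.07770)/0.71540 + 234.7 = 188.8793

c0=(32.34, 285.69) c1=(232.02, 293.73) c2=(255.73, 201.14) c3=(51.75, 188.88)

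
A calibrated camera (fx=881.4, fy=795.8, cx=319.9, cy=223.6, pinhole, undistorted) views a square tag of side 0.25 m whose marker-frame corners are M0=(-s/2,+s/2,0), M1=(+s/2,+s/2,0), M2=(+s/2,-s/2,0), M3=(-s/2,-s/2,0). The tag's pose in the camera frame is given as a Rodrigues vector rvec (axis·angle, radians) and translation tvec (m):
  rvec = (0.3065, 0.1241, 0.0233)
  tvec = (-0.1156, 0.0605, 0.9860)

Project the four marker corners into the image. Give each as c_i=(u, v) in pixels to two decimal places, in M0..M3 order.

Intrinsics K: fx=881.4, fy=795.8, cx=319.9, cy=223.6
Marker side s = 0.25 m; corners in marker frame (Z=0):
  M0 = (-0.1250, +0.1250, 0)
  M1 = (+0.1250, +0.1250, 0)
  M2 = (+0.1250, -0.1250, 0)
  M3 = (-0.1250, -0.1250, 0)
rvec = (0.3065, 0.1241, 0.0233), |rvec| = θ = 0.33149 rad = 18.993°
Rodrigues: sinθ=0.32545, 1−cosθ=0.05444; R = I + sinθ·[k]× + (1−cosθ)·[k]×²:
    [+0.99210 -0.00403 +0.12538]
    [+0.04172 +0.95319 -0.29948]
    [-0.11830 +0.30235 +0.94583]
t = (-0.1156, 0.0605, 0.9860) m
M0: Pc = R·M0+t = (-0.24012, +0.17443, +1.03858); u = 881.4·(-0.24012)/1.03858 + 319.9 = 116.1233, v = 795.8·(+0.17443)/1.03858 + 223.6 = 357.2575
M1: Pc = R·M1+t = (+0.00791, +0.18486, +1.00901); u = 881.4·(+0.00791)/1.00901 + 319.9 = 326.8086, v = 795.8·(+0.18486)/1.00901 + 223.6 = 369.4014
M2: Pc = R·M2+t = (+0.00892, -0.05343, +0.93342); u = 881.4·(+0.00892)/0.93342 + 319.9 = 328.3196, v = 795.8·(-0.05343)/0.93342 + 223.6 = 178.0445
M3: Pc = R·M3+t = (-0.23911, -0.06386, +0.96299); u = 881.4·(-0.23911)/0.96299 + 319.9 = 101.0508, v = 795.8·(-0.06386)/0.96299 + 223.6 = 170.8243

c0=(116.12, 357.26) c1=(326.81, 369.40) c2=(328.32, 178.04) c3=(101.05, 170.82)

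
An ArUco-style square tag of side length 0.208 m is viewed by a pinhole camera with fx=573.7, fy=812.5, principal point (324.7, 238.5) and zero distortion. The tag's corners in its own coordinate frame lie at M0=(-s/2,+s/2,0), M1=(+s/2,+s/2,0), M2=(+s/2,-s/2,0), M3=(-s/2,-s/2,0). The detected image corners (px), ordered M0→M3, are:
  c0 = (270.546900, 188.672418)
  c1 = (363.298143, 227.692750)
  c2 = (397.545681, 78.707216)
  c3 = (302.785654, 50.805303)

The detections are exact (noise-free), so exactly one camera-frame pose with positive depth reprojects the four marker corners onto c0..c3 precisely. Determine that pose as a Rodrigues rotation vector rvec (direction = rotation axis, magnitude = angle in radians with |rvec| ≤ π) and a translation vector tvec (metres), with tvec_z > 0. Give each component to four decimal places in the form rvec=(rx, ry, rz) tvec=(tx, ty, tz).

rvec=(-0.0961, 0.4133, 0.3055) tvec=(0.0138, -0.1414, 1.1165)

Intrinsics K: fx=573.7, fy=812.5, cx=324.7, cy=238.5
Marker side s = 0.208 m; corners in marker frame (Z=0):
  M0 = (-0.1040, +0.1040, 0)
  M1 = (+0.1040, +0.1040, 0)
  M2 = (+0.1040, -0.1040, 0)
  M3 = (-0.1040, -0.1040, 0)
Detected image corners:
  c0 = (270.546900, 188.672418) px
  c1 = (363.298143, 227.692750) px
  c2 = (397.545681, 78.707216) px
  c3 = (302.785654, 50.805303) px
Planar DLT: solve 8×8 A·h = b for H (H[2,2]=1):
  H  [+328.54648 -168.61512 +331.80424]
  H  [+110.79165 +684.85850 +135.63116]
  H  [-0.36641 -0.02691 +1.00000]
B = K⁻¹H; ‖b₁‖=0.895684, ‖b₂‖=0.895684; λ = 2/(‖b₁‖+‖b₂‖) = 1.116465, sign → tz>0 ⇒ λ=+1.116465
r₁ = λ·B[:,0] = (+0.87091,+0.27232,-0.40909); r₂ = λ·B[:,1] = (-0.31113,+0.94989,-0.03005)
r₃ = r₁×r₂ = (+0.38041,+0.15345,+0.91200); SVD([r₁ r₂ r₃]) → R = UVᵀ:
  R  [+0.87091 -0.31113 +0.38041]
  R  [+0.27232 +0.94989 +0.15345]
  R  [-0.40909 -0.03005 +0.91200]
t = (+0.01383, -0.14135, +1.11647) m
tr R = 2.732802; θ = arccos((tr R − 1)/2) = 0.522847 rad = 29.957°
axis k = ((R−Rᵀ)₃₂, (R−Rᵀ)₁₃, (R−Rᵀ)₂₁) / (2 sinθ) = (-0.183734, +0.790526, +0.584217)
rvec = θ·k = (-0.096065, +0.413324, +0.305456)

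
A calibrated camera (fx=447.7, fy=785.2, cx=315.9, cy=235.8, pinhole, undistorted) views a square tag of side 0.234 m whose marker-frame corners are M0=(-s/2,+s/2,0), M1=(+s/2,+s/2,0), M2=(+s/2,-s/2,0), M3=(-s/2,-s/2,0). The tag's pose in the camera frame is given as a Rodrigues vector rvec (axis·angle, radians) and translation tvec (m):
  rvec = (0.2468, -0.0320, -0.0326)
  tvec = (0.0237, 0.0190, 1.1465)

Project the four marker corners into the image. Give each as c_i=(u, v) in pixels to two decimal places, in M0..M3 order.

Intrinsics K: fx=447.7, fy=785.2, cx=315.9, cy=235.8
Marker side s = 0.234 m; corners in marker frame (Z=0):
  M0 = (-0.1170, +0.1170, 0)
  M1 = (+0.1170, +0.1170, 0)
  M2 = (+0.1170, -0.1170, 0)
  M3 = (-0.1170, -0.1170, 0)
rvec = (0.2468, -0.0320, -0.0326), |rvec| = θ = 0.25099 rad = 14.381°
Rodrigues: sinθ=0.24837, 1−cosθ=0.03133; R = I + sinθ·[k]× + (1−cosθ)·[k]×²:
    [+0.99896 +0.02833 -0.03567]
    [-0.03619 +0.96918 -0.24370]
    [+0.02766 +0.24474 +0.96920]
t = (0.0237, 0.0190, 1.1465) m
M0: Pc = R·M0+t = (-0.08986, +0.13663, +1.17190); u = 447.7·(-0.08986)/1.17190 + 315.9 = 281.5693, v = 785.2·(+0.13663)/1.17190 + 235.8 = 327.3437
M1: Pc = R·M1+t = (+0.14389, +0.12816, +1.17837); u = 447.7·(+0.14389)/1.17837 + 315.9 = 370.5696, v = 785.2·(+0.12816)/1.17837 + 235.8 = 321.1984
M2: Pc = R·M2+t = (+0.13726, -0.09863, +1.12110); u = 447.7·(+0.13726)/1.12110 + 315.9 = 370.7148, v = 785.2·(-0.09863)/1.12110 + 235.8 = 166.7231
M3: Pc = R·M3+t = (-0.09649, -0.09016, +1.11463); u = 447.7·(-0.09649)/1.11463 + 315.9 = 277.1427, v = 785.2·(-0.09016)/1.11463 + 235.8 = 172.2870

c0=(281.57, 327.34) c1=(370.57, 321.20) c2=(370.71, 166.72) c3=(277.14, 172.29)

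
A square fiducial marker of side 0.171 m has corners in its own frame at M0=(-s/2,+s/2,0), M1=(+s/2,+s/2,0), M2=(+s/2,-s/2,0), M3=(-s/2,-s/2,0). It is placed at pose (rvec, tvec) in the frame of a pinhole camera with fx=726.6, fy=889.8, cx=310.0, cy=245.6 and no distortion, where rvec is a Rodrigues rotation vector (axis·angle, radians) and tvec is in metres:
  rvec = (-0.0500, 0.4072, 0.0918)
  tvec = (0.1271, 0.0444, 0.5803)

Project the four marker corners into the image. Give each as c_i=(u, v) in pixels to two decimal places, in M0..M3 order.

Intrinsics K: fx=726.6, fy=889.8, cx=310.0, cy=245.6
Marker side s = 0.171 m; corners in marker frame (Z=0):
  M0 = (-0.0855, +0.0855, 0)
  M1 = (+0.0855, +0.0855, 0)
  M2 = (+0.0855, -0.0855, 0)
  M3 = (-0.0855, -0.0855, 0)
rvec = (-0.0500, 0.4072, 0.0918), |rvec| = θ = 0.42040 rad = 24.087°
Rodrigues: sinθ=0.40813, 1−cosθ=0.08708; R = I + sinθ·[k]× + (1−cosθ)·[k]×²:
    [+0.91416 -0.09915 +0.39305]
    [+0.07909 +0.99462 +0.06696]
    [-0.39757 -0.03012 +0.91708]
t = (0.1271, 0.0444, 0.5803) m
M0: Pc = R·M0+t = (+0.04046, +0.12268, +0.61172); u = 726.6·(+0.04046)/0.61172 + 310.0 = 358.0613, v = 889.8·(+0.12268)/0.61172 + 245.6 = 424.0462
M1: Pc = R·M1+t = (+0.19678, +0.13620, +0.54373); u = 726.6·(+0.19678)/0.54373 + 310.0 = 572.9650, v = 889.8·(+0.13620)/0.54373 + 245.6 = 468.4899
M2: Pc = R·M2+t = (+0.21374, -0.03388, +0.54888); u = 726.6·(+0.21374)/0.54888 + 310.0 = 592.9415, v = 889.8·(-0.03388)/0.54888 + 245.6 = 190.6807
M3: Pc = R·M3+t = (+0.05742, -0.04740, +0.61687); u = 726.6·(+0.05742)/0.61687 + 310.0 = 377.6307, v = 889.8·(-0.04740)/0.61687 + 245.6 = 177.2254

c0=(358.06, 424.05) c1=(572.97, 468.49) c2=(592.94, 190.68) c3=(377.63, 177.23)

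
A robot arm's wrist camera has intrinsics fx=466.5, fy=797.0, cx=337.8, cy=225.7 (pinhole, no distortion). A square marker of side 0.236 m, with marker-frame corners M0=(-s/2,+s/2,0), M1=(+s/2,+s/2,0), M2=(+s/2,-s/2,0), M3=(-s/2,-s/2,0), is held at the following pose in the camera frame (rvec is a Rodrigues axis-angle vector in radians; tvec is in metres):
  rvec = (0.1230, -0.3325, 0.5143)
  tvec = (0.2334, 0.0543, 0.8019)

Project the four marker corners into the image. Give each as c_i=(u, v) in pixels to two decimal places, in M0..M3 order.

Intrinsics K: fx=466.5, fy=797.0, cx=337.8, cy=225.7
Marker side s = 0.236 m; corners in marker frame (Z=0):
  M0 = (-0.1180, +0.1180, 0)
  M1 = (+0.1180, +0.1180, 0)
  M2 = (+0.1180, -0.1180, 0)
  M3 = (-0.1180, -0.1180, 0)
rvec = (0.1230, -0.3325, 0.5143), |rvec| = θ = 0.62465 rad = 35.790°
Rodrigues: sinθ=0.58481, 1−cosθ=0.18883; R = I + sinθ·[k]× + (1−cosθ)·[k]×²:
    [+0.81849 -0.50129 -0.28068]
    [+0.46171 +0.86467 -0.19791]
    [+0.34191 +0.03240 +0.93917]
t = (0.2334, 0.0543, 0.8019) m
M0: Pc = R·M0+t = (+0.07767, +0.10185, +0.76538); u = 466.5·(+0.07767)/0.76538 + 337.8 = 385.1375, v = 797.0·(+0.10185)/0.76538 + 225.7 = 331.7576
M1: Pc = R·M1+t = (+0.27083, +0.21081, +0.84607); u = 466.5·(+0.27083)/0.84607 + 337.8 = 487.1281, v = 797.0·(+0.21081)/0.84607 + 225.7 = 424.2865
M2: Pc = R·M2+t = (+0.38913, +0.00675, +0.83842); u = 466.5·(+0.38913)/0.83842 + 337.8 = 554.3151, v = 797.0·(+0.00675)/0.83842 + 225.7 = 232.1169
M3: Pc = R·M3+t = (+0.19597, -0.10221, +0.75773); u = 466.5·(+0.19597)/0.75773 + 337.8 = 458.4501, v = 797.0·(-0.10221)/0.75773 + 225.7 = 118.1903

c0=(385.14, 331.76) c1=(487.13, 424.29) c2=(554.32, 232.12) c3=(458.45, 118.19)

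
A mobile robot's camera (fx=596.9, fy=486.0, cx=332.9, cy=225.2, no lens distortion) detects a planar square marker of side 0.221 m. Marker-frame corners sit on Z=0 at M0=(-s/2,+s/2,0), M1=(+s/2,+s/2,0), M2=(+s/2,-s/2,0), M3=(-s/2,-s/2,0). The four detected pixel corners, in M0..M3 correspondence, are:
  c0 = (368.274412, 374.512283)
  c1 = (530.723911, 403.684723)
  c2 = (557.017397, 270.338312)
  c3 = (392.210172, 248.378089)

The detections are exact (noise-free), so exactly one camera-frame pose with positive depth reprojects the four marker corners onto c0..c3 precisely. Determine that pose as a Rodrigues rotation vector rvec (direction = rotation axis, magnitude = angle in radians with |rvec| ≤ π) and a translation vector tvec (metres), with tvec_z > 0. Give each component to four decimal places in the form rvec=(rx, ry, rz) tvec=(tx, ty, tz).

Intrinsics K: fx=596.9, fy=486.0, cx=332.9, cy=225.2
Marker side s = 0.221 m; corners in marker frame (Z=0):
  M0 = (-0.1105, +0.1105, 0)
  M1 = (+0.1105, +0.1105, 0)
  M2 = (+0.1105, -0.1105, 0)
  M3 = (-0.1105, -0.1105, 0)
Detected image corners:
  c0 = (368.274412, 374.512283) px
  c1 = (530.723911, 403.684723) px
  c2 = (557.017397, 270.338312) px
  c3 = (392.210172, 248.378089) px
Planar DLT: solve 8×8 A·h = b for H (H[2,2]=1):
  H  [+621.81023 -101.56332 +459.70066]
  H  [+32.52680 +594.96622 +324.05088]
  H  [-0.25662 +0.02581 +1.00000]
B = K⁻¹H; ‖b₁‖=1.226488, ‖b₂‖=1.226488; λ = 2/(‖b₁‖+‖b₂‖) = 0.815336, sign → tz>0 ⇒ λ=+0.815336
r₁ = λ·B[:,0] = (+0.96605,+0.15152,-0.20923); r₂ = λ·B[:,1] = (-0.15047,+0.98839,+0.02104)
r₃ = r₁×r₂ = (+0.20999,+0.01115,+0.97764); SVD([r₁ r₂ r₃]) → R = UVᵀ:
  R  [+0.96605 -0.15047 +0.20999]
  R  [+0.15152 +0.98839 +0.01115]
  R  [-0.20923 +0.02104 +0.97764]
t = (+0.17320, +0.16584, +0.81534) m
tr R = 2.932085; θ = arccos((tr R − 1)/2) = 0.261348 rad = 14.974°
axis k = ((R−Rᵀ)₃₂, (R−Rᵀ)₁₃, (R−Rᵀ)₂₁) / (2 sinθ) = (+0.019143, +0.811252, +0.584383)
rvec = θ·k = (+0.005003, +0.212019, +0.152728)

rvec=(0.0050, 0.2120, 0.1527) tvec=(0.1732, 0.1658, 0.8153)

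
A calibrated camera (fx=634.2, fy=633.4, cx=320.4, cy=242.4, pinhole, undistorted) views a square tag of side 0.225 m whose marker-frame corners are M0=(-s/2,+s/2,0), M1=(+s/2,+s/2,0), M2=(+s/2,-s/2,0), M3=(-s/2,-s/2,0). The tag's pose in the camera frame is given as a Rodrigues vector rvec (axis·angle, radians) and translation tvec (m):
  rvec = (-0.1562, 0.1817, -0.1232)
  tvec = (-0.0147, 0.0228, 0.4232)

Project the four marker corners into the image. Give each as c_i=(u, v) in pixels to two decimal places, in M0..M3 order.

Intrinsics K: fx=634.2, fy=633.4, cx=320.4, cy=242.4
Marker side s = 0.225 m; corners in marker frame (Z=0):
  M0 = (-0.1125, +0.1125, 0)
  M1 = (+0.1125, +0.1125, 0)
  M2 = (+0.1125, -0.1125, 0)
  M3 = (-0.1125, -0.1125, 0)
rvec = (-0.1562, 0.1817, -0.1232), |rvec| = θ = 0.26943 rad = 15.437°
Rodrigues: sinθ=0.26618, 1−cosθ=0.03608; R = I + sinθ·[k]× + (1−cosθ)·[k]×²:
    [+0.97605 +0.10761 +0.18907]
    [-0.13582 +0.98033 +0.14319]
    [-0.16995 -0.16544 +0.97147]
t = (-0.0147, 0.0228, 0.4232) m
M0: Pc = R·M0+t = (-0.11240, +0.14837, +0.42371); u = 634.2·(-0.11240)/0.42371 + 320.4 = 152.1617, v = 633.4·(+0.14837)/0.42371 + 242.4 = 464.1941
M1: Pc = R·M1+t = (+0.10721, +0.11781, +0.38547); u = 634.2·(+0.10721)/0.38547 + 320.4 = 496.7919, v = 633.4·(+0.11781)/0.38547 + 242.4 = 435.9805
M2: Pc = R·M2+t = (+0.08300, -0.10277, +0.42269); u = 634.2·(+0.08300)/0.42269 + 320.4 = 444.9305, v = 633.4·(-0.10277)/0.42269 + 242.4 = 88.4051
M3: Pc = R·M3+t = (-0.13661, -0.07221, +0.46093); u = 634.2·(-0.13661)/0.46093 + 320.4 = 132.4347, v = 633.4·(-0.07221)/0.46093 + 242.4 = 143.1743

c0=(152.16, 464.19) c1=(496.79, 435.98) c2=(444.93, 88.41) c3=(132.43, 143.17)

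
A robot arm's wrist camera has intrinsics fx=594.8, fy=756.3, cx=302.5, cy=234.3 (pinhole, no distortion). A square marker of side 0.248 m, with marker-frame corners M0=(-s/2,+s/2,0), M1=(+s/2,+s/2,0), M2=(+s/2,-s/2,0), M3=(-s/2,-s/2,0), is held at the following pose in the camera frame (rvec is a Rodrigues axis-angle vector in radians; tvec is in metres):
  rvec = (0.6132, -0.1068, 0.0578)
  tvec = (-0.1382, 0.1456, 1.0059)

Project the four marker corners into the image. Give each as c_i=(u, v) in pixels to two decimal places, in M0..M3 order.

Intrinsics K: fx=594.8, fy=756.3, cx=302.5, cy=234.3
Marker side s = 0.248 m; corners in marker frame (Z=0):
  M0 = (-0.1240, +0.1240, 0)
  M1 = (+0.1240, +0.1240, 0)
  M2 = (+0.1240, -0.1240, 0)
  M3 = (-0.1240, -0.1240, 0)
rvec = (0.6132, -0.1068, 0.0578), |rvec| = θ = 0.62511 rad = 35.816°
Rodrigues: sinθ=0.58519, 1−cosθ=0.18910; R = I + sinθ·[k]× + (1−cosθ)·[k]×²:
    [+0.99286 -0.08580 -0.08283]
    [+0.02242 +0.81642 -0.57702]
    [+0.11713 +0.57105 +0.81252]
t = (-0.1382, 0.1456, 1.0059) m
M0: Pc = R·M0+t = (-0.27195, +0.24406, +1.06219); u = 594.8·(-0.27195)/1.06219 + 302.5 = 150.2117, v = 756.3·(+0.24406)/1.06219 + 234.3 = 408.0736
M1: Pc = R·M1+t = (-0.02572, +0.24962, +1.09123); u = 594.8·(-0.02572)/1.09123 + 302.5 = 288.4785, v = 756.3·(+0.24962)/1.09123 + 234.3 = 407.3006
M2: Pc = R·M2+t = (-0.00445, +0.04714, +0.94961); u = 594.8·(-0.00445)/0.94961 + 302.5 = 299.7154, v = 756.3·(+0.04714)/0.94961 + 234.3 = 271.8465
M3: Pc = R·M3+t = (-0.25068, +0.04158, +0.92057); u = 594.8·(-0.25068)/0.92057 + 302.5 = 140.5322, v = 756.3·(+0.04158)/0.92057 + 234.3 = 268.4641

c0=(150.21, 408.07) c1=(288.48, 407.30) c2=(299.72, 271.85) c3=(140.53, 268.46)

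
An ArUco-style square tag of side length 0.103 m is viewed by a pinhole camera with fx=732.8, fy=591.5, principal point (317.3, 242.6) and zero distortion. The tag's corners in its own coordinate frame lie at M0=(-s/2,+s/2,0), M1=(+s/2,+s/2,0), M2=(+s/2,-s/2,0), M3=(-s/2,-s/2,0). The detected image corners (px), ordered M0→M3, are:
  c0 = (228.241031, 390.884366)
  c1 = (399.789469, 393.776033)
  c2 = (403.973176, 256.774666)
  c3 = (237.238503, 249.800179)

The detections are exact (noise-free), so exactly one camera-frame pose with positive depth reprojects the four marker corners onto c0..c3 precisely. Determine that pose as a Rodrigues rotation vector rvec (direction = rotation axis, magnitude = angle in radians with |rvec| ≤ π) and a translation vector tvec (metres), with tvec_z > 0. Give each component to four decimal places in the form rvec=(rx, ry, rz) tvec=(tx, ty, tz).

rvec=(-0.1146, -0.1335, 0.0463) tvec=(0.0008, 0.0592, 0.4419)

Intrinsics K: fx=732.8, fy=591.5, cx=317.3, cy=242.6
Marker side s = 0.103 m; corners in marker frame (Z=0):
  M0 = (-0.0515, +0.0515, 0)
  M1 = (+0.0515, +0.0515, 0)
  M2 = (+0.0515, -0.0515, 0)
  M3 = (-0.0515, -0.0515, 0)
Detected image corners:
  c0 = (228.241031, 390.884366) px
  c1 = (399.789469, 393.776033) px
  c2 = (403.973176, 256.774666) px
  c3 = (237.238503, 249.800179) px
Planar DLT: solve 8×8 A·h = b for H (H[2,2]=1):
  H  [+1735.27430 -147.66718 +318.63807]
  H  [+143.22540 +1264.13789 +321.89801]
  H  [+0.29448 -0.26484 +1.00000]
B = K⁻¹H; ‖b₁‖=2.263022, ‖b₂‖=2.263022; λ = 2/(‖b₁‖+‖b₂‖) = 0.441887, sign → tz>0 ⇒ λ=+0.441887
r₁ = λ·B[:,0] = (+0.99005,+0.05363,+0.13013); r₂ = λ·B[:,1] = (-0.03837,+0.99239,-0.11703)
r₃ = r₁×r₂ = (-0.13541,+0.11087,+0.98457); SVD([r₁ r₂ r₃]) → R = UVᵀ:
  R  [+0.99005 -0.03837 -0.13541]
  R  [+0.05363 +0.99239 +0.11087]
  R  [+0.13013 -0.11703 +0.98457]
t = (+0.00081, +0.05924, +0.44189) m
tr R = 2.967000; θ = arccos((tr R − 1)/2) = 0.181911 rad = 10.423°
axis k = ((R−Rᵀ)₃₂, (R−Rᵀ)₁₃, (R−Rᵀ)₂₁) / (2 sinθ) = (-0.629866, -0.733904, +0.254271)
rvec = θ·k = (-0.114579, -0.133505, +0.046255)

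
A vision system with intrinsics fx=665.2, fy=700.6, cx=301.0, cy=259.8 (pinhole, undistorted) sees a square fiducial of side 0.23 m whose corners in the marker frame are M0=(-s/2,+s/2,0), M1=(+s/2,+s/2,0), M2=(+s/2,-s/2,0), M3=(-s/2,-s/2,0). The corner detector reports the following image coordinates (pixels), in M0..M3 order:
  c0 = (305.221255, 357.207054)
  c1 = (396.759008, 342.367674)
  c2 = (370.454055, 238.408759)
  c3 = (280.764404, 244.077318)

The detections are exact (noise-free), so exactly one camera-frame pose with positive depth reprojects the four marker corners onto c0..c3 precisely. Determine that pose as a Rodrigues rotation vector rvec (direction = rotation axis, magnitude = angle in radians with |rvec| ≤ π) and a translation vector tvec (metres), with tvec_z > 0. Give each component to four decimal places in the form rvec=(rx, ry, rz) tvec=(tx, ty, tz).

Intrinsics K: fx=665.2, fy=700.6, cx=301.0, cy=259.8
Marker side s = 0.23 m; corners in marker frame (Z=0):
  M0 = (-0.1150, +0.1150, 0)
  M1 = (+0.1150, +0.1150, 0)
  M2 = (+0.1150, -0.1150, 0)
  M3 = (-0.1150, -0.1150, 0)
Detected image corners:
  c0 = (305.221255, 357.207054) px
  c1 = (396.759008, 342.367674) px
  c2 = (370.454055, 238.408759) px
  c3 = (280.764404, 244.077318) px
Planar DLT: solve 8×8 A·h = b for H (H[2,2]=1):
  H  [+512.19440 +47.37631 +339.84942]
  H  [+59.19111 +415.97793 +294.14419]
  H  [+0.34971 -0.18663 +1.00000]
B = K⁻¹H; ‖b₁‖=0.706095, ‖b₂‖=0.706095; λ = 2/(‖b₁‖+‖b₂‖) = 1.416240, sign → tz>0 ⇒ λ=+1.416240
r₁ = λ·B[:,0] = (+0.86637,-0.06401,+0.49528); r₂ = λ·B[:,1] = (+0.22047,+0.93890,-0.26431)
r₃ = r₁×r₂ = (-0.44810,+0.33819,+0.82755); SVD([r₁ r₂ r₃]) → R = UVᵀ:
  R  [+0.86637 +0.22047 -0.44810]
  R  [-0.06401 +0.93890 +0.33819]
  R  [+0.49528 -0.26431 +0.82755]
t = (+0.08271, +0.06943, +1.41624) m
tr R = 2.632822; θ = arccos((tr R − 1)/2) = 0.615628 rad = 35.273°
axis k = ((R−Rᵀ)₃₂, (R−Rᵀ)₁₃, (R−Rᵀ)₂₁) / (2 sinθ) = (-0.521671, -0.816817, -0.246311)
rvec = θ·k = (-0.321155, -0.502855, -0.151636)

rvec=(-0.3212, -0.5029, -0.1516) tvec=(0.0827, 0.0694, 1.4162)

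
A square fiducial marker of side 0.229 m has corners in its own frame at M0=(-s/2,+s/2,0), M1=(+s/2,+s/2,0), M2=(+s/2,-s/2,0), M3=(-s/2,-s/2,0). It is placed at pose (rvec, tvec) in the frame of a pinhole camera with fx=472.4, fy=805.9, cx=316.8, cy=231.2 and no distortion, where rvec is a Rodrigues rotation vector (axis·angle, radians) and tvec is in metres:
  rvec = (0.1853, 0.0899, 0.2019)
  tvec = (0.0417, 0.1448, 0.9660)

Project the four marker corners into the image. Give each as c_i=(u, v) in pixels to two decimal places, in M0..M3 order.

c0=(273.22, 418.34) c1=(380.23, 460.47) c2=(405.26, 281.41) c3=(292.90, 240.36)

Intrinsics K: fx=472.4, fy=805.9, cx=316.8, cy=231.2
Marker side s = 0.229 m; corners in marker frame (Z=0):
  M0 = (-0.1145, +0.1145, 0)
  M1 = (+0.1145, +0.1145, 0)
  M2 = (+0.1145, -0.1145, 0)
  M3 = (-0.1145, -0.1145, 0)
rvec = (0.1853, 0.0899, 0.2019), |rvec| = θ = 0.28841 rad = 16.525°
Rodrigues: sinθ=0.28443, 1−cosθ=0.04130; R = I + sinθ·[k]× + (1−cosθ)·[k]×²:
    [+0.97575 -0.19084 +0.10724]
    [+0.20738 +0.96271 -0.17373]
    [-0.07008 +0.19175 +0.97894]
t = (0.0417, 0.1448, 0.9660) m
M0: Pc = R·M0+t = (-0.09187, +0.23128, +0.99598); u = 472.4·(-0.09187)/0.99598 + 316.8 = 273.2235, v = 805.9·(+0.23128)/0.99598 + 231.2 = 418.3447
M1: Pc = R·M1+t = (+0.13157, +0.27878, +0.97993); u = 472.4·(+0.13157)/0.97993 + 316.8 = 380.2273, v = 805.9·(+0.27878)/0.97993 + 231.2 = 460.4664
M2: Pc = R·M2+t = (+0.17527, +0.05832, +0.93602); u = 472.4·(+0.17527)/0.93602 + 316.8 = 405.2592, v = 805.9·(+0.05832)/0.93602 + 231.2 = 281.4086
M3: Pc = R·M3+t = (-0.04817, +0.01082, +0.95207); u = 472.4·(-0.04817)/0.95207 + 316.8 = 292.8981, v = 805.9·(+0.01082)/0.95207 + 231.2 = 240.3624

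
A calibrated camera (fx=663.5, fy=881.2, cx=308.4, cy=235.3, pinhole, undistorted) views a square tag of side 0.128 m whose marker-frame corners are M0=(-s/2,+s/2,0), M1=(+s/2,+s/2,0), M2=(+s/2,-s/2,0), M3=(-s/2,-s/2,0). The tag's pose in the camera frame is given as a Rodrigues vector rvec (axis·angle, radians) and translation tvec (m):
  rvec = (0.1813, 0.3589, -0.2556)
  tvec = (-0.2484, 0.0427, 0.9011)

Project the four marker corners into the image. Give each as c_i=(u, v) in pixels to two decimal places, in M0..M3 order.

Intrinsics K: fx=663.5, fy=881.2, cx=308.4, cy=235.3
Marker side s = 0.128 m; corners in marker frame (Z=0):
  M0 = (-0.0640, +0.0640, 0)
  M1 = (+0.0640, +0.0640, 0)
  M2 = (+0.0640, -0.0640, 0)
  M3 = (-0.0640, -0.0640, 0)
rvec = (0.1813, 0.3589, -0.2556), |rvec| = θ = 0.47646 rad = 27.299°
Rodrigues: sinθ=0.45863, 1−cosθ=0.11137; R = I + sinθ·[k]× + (1−cosθ)·[k]×²:
    [+0.90475 +0.27796 +0.32274]
    [-0.21412 +0.95182 -0.21952]
    [-0.36821 +0.12951 +0.92068]
t = (-0.2484, 0.0427, 0.9011) m
M0: Pc = R·M0+t = (-0.28851, +0.11732, +0.93295); u = 663.5·(-0.28851)/0.93295 + 308.4 = 103.2137, v = 881.2·(+0.11732)/0.93295 + 235.3 = 346.1118
M1: Pc = R·M1+t = (-0.17271, +0.08991, +0.88582); u = 663.5·(-0.17271)/0.88582 + 308.4 = 179.0394, v = 881.2·(+0.08991)/0.88582 + 235.3 = 324.7439
M2: Pc = R·M2+t = (-0.20829, -0.03192, +0.86925); u = 663.5·(-0.20829)/0.86925 + 308.4 = 149.4146, v = 881.2·(-0.03192)/0.86925 + 235.3 = 202.9411
M3: Pc = R·M3+t = (-0.32409, -0.00451, +0.91638); u = 663.5·(-0.32409)/0.91638 + 308.4 = 73.7408, v = 881.2·(-0.00451)/0.91638 + 235.3 = 230.9600

c0=(103.21, 346.11) c1=(179.04, 324.74) c2=(149.41, 202.94) c3=(73.74, 230.96)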